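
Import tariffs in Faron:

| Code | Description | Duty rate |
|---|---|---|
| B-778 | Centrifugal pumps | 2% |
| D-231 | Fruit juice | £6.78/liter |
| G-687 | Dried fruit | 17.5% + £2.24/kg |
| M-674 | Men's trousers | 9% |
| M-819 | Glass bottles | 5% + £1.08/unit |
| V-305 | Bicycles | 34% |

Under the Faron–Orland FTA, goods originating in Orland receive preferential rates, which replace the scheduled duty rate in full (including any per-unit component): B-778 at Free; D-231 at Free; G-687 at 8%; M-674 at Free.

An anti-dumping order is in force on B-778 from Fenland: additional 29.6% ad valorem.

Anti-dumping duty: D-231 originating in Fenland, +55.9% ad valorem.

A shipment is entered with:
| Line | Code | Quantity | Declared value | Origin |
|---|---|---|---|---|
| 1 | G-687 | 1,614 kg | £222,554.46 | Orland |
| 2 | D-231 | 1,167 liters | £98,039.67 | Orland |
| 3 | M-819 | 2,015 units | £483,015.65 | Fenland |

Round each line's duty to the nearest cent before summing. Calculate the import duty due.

Line 1 (G-687, Orland, 1,614 kg, £222,554.46):
Base rate for G-687 is 17.5% + £2.24/kg.
Origin Orland qualifies under the Faron–Orland agreement and G-687 is covered: preferential rate 8% applies instead.
Duty = £222,554.46 × 8% = £17,804.36.
Line 2 (D-231, Orland, 1,167 liters, £98,039.67):
Base rate for D-231 is £6.78/liter.
Origin Orland qualifies under the Faron–Orland agreement and D-231 is covered: preferential rate Free applies instead.
The additional-duty order on D-231 targets Fenland, not Orland; it does not apply.
Duty = £98,039.67 × 0% = £0.00.
Line 3 (M-819, Fenland, 2,015 units, £483,015.65):
Base rate for M-819 is 5% + £1.08/unit.
Duty = £483,015.65 × 5% + 2,015 × £1.08 = £26,326.98.
Total = £17,804.36 + £0.00 + £26,326.98 = £44,131.34.

£44,131.34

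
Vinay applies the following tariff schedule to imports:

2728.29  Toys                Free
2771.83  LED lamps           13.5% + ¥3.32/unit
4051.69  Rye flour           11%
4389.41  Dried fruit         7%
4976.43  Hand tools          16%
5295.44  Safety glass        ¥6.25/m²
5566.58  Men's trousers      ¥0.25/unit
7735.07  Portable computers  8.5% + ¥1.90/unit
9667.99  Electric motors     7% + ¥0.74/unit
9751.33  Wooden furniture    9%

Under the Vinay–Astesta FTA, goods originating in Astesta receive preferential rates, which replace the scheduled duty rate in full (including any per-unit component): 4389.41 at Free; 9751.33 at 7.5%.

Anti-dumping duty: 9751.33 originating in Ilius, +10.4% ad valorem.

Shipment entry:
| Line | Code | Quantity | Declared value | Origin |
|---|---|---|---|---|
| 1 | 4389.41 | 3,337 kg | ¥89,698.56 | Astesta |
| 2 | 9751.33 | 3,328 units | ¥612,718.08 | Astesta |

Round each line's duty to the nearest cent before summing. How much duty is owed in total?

Line 1 (4389.41, Astesta, 3,337 kg, ¥89,698.56):
Base rate for 4389.41 is 7%.
Origin Astesta qualifies under the Vinay–Astesta agreement and 4389.41 is covered: preferential rate Free applies instead.
Duty = ¥89,698.56 × 0% = ¥0.00.
Line 2 (9751.33, Astesta, 3,328 units, ¥612,718.08):
Base rate for 9751.33 is 9%.
Origin Astesta qualifies under the Vinay–Astesta agreement and 9751.33 is covered: preferential rate 7.5% applies instead.
The additional-duty order on 9751.33 targets Ilius, not Astesta; it does not apply.
Duty = ¥612,718.08 × 7.5% = ¥45,953.86.
Total = ¥0.00 + ¥45,953.86 = ¥45,953.86.

¥45,953.86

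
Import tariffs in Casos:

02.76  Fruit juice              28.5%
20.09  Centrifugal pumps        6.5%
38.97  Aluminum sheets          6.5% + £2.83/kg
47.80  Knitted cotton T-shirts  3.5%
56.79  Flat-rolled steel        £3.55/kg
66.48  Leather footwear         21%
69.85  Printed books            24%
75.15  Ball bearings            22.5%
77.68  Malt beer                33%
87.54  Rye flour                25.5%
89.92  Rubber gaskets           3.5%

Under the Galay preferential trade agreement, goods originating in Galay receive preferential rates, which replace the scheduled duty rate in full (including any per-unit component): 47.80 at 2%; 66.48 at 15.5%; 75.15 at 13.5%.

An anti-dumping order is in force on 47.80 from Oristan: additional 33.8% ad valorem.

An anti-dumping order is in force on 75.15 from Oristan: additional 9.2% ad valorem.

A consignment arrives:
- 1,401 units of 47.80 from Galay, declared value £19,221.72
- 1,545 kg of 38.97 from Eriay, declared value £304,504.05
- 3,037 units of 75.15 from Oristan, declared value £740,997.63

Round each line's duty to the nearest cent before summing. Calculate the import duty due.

Line 1 (47.80, Galay, 1,401 units, £19,221.72):
Base rate for 47.80 is 3.5%.
Origin Galay qualifies under the Casos–Galay agreement and 47.80 is covered: preferential rate 2% applies instead.
The additional-duty order on 47.80 targets Oristan, not Galay; it does not apply.
Duty = £19,221.72 × 2% = £384.43.
Line 2 (38.97, Eriay, 1,545 kg, £304,504.05):
Base rate for 38.97 is 6.5% + £2.83/kg.
Duty = £304,504.05 × 6.5% + 1,545 × £2.83 = £24,165.11.
Line 3 (75.15, Oristan, 3,037 units, £740,997.63):
Base rate for 75.15 is 22.5%.
75.15 has an FTA preferential rate, but origin Oristan is not Galay; base rate stands.
Additional duty on 75.15 from Oristan: +9.2%. Applied ad valorem rate: 22.5% + 9.2% = 31.7%.
Duty = £740,997.63 × 31.7% = £234,896.25.
Total = £384.43 + £24,165.11 + £234,896.25 = £259,445.79.

£259,445.79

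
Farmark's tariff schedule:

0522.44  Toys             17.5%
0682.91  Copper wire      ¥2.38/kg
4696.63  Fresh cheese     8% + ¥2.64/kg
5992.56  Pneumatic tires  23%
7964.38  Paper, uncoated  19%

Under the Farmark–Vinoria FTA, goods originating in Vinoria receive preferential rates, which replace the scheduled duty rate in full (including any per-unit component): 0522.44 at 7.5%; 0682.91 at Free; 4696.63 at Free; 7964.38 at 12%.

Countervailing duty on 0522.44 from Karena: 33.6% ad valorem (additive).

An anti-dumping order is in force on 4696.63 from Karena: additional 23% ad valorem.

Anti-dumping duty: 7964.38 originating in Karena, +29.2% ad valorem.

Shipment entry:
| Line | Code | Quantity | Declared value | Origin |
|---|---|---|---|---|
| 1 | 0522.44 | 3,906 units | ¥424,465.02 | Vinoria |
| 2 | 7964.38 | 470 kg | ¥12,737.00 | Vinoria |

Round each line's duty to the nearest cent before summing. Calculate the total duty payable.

¥33,363.32

Line 1 (0522.44, Vinoria, 3,906 units, ¥424,465.02):
Base rate for 0522.44 is 17.5%.
Origin Vinoria qualifies under the Farmark–Vinoria agreement and 0522.44 is covered: preferential rate 7.5% applies instead.
The additional-duty order on 0522.44 targets Karena, not Vinoria; it does not apply.
Duty = ¥424,465.02 × 7.5% = ¥31,834.88.
Line 2 (7964.38, Vinoria, 470 kg, ¥12,737.00):
Base rate for 7964.38 is 19%.
Origin Vinoria qualifies under the Farmark–Vinoria agreement and 7964.38 is covered: preferential rate 12% applies instead.
The additional-duty order on 7964.38 targets Karena, not Vinoria; it does not apply.
Duty = ¥12,737.00 × 12% = ¥1,528.44.
Total = ¥31,834.88 + ¥1,528.44 = ¥33,363.32.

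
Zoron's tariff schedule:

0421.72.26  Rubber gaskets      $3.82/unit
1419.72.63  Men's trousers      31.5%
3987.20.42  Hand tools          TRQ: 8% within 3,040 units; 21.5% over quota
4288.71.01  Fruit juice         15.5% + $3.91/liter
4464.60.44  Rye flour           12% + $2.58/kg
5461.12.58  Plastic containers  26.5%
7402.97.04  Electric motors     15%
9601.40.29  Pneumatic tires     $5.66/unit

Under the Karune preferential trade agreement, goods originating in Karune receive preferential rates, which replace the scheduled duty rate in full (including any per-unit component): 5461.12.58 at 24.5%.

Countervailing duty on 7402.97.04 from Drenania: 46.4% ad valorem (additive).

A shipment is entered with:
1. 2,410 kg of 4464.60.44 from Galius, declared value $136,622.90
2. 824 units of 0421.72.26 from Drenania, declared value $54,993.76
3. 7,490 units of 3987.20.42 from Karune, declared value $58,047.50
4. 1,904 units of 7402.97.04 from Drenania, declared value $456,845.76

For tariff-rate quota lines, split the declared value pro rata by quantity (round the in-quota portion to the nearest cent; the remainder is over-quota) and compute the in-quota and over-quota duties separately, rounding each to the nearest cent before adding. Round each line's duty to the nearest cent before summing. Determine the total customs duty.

Line 1 (4464.60.44, Galius, 2,410 kg, $136,622.90):
Base rate for 4464.60.44 is 12% + $2.58/kg.
Duty = $136,622.90 × 12% + 2,410 × $2.58 = $22,612.55.
Line 2 (0421.72.26, Drenania, 824 units, $54,993.76):
Base rate for 0421.72.26 is $3.82/unit.
Duty = 824 × $3.82 = $3,147.68.
Line 3 (3987.20.42, Karune, 7,490 units, $58,047.50):
Code 3987.20.42 is under a tariff-rate quota (threshold 3,040 units). In-quota: 3,040 units at 8%; over-quota: 4,450 units at 21.5%.
Pro-rata value split: in-quota = $58,047.50 × 3,040/7,490 = $23,560.00; over-quota = $58,047.50 − $23,560.00 = $34,487.50.
In-quota duty = $23,560.00 × 8% = $1,884.80. Over-quota duty = $34,487.50 × 21.5% = $7,414.81.
Line duty = $1,884.80 + $7,414.81 = $9,299.61.
Line 4 (7402.97.04, Drenania, 1,904 units, $456,845.76):
Base rate for 7402.97.04 is 15%.
Additional duty on 7402.97.04 from Drenania: +46.4%. Applied ad valorem rate: 15% + 46.4% = 61.4%.
Duty = $456,845.76 × 61.4% = $280,503.30.
Total = $22,612.55 + $3,147.68 + $9,299.61 + $280,503.30 = $315,563.14.

$315,563.14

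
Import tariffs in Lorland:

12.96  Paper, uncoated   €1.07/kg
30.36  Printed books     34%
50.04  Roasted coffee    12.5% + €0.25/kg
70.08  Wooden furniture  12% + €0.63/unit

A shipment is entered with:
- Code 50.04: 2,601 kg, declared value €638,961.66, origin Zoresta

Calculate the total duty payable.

Line 1 (50.04, Zoresta, 2,601 kg, €638,961.66):
Base rate for 50.04 is 12.5% + €0.25/kg.
Duty = €638,961.66 × 12.5% + 2,601 × €0.25 = €80,520.46.

€80,520.46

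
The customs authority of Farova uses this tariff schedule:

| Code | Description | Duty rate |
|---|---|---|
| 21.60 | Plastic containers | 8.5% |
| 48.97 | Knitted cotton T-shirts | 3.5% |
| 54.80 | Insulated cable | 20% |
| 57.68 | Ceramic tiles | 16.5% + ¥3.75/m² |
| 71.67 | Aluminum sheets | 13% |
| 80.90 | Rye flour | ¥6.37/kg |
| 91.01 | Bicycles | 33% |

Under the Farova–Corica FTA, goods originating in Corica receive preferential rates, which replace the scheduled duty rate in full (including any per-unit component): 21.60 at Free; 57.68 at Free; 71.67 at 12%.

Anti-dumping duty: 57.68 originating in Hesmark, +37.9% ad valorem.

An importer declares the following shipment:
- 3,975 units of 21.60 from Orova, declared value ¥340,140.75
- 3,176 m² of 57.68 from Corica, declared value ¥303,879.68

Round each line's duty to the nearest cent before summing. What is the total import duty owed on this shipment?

Line 1 (21.60, Orova, 3,975 units, ¥340,140.75):
Base rate for 21.60 is 8.5%.
21.60 has an FTA preferential rate, but origin Orova is not Corica; base rate stands.
Duty = ¥340,140.75 × 8.5% = ¥28,911.96.
Line 2 (57.68, Corica, 3,176 m², ¥303,879.68):
Base rate for 57.68 is 16.5% + ¥3.75/m².
Origin Corica qualifies under the Farova–Corica agreement and 57.68 is covered: preferential rate Free applies instead.
The additional-duty order on 57.68 targets Hesmark, not Corica; it does not apply.
Duty = ¥303,879.68 × 0% = ¥0.00.
Total = ¥28,911.96 + ¥0.00 = ¥28,911.96.

¥28,911.96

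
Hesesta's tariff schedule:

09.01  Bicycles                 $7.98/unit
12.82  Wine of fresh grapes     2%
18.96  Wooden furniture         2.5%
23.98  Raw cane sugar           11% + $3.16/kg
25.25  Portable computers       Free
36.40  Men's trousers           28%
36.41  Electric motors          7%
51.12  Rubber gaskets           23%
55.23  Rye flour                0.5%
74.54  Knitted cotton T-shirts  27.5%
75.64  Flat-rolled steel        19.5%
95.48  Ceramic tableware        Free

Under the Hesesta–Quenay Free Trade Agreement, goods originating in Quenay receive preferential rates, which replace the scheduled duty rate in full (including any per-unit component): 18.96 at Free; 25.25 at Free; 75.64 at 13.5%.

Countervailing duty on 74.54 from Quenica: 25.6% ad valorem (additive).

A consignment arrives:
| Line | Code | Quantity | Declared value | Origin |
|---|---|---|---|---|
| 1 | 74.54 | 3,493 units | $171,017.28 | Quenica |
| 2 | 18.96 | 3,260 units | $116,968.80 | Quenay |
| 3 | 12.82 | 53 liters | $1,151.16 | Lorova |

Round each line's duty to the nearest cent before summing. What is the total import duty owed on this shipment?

$90,833.20

Line 1 (74.54, Quenica, 3,493 units, $171,017.28):
Base rate for 74.54 is 27.5%.
Additional duty on 74.54 from Quenica: +25.6%. Applied ad valorem rate: 27.5% + 25.6% = 53.1%.
Duty = $171,017.28 × 53.1% = $90,810.18.
Line 2 (18.96, Quenay, 3,260 units, $116,968.80):
Base rate for 18.96 is 2.5%.
Origin Quenay qualifies under the Hesesta–Quenay agreement and 18.96 is covered: preferential rate Free applies instead.
Duty = $116,968.80 × 0% = $0.00.
Line 3 (12.82, Lorova, 53 liters, $1,151.16):
Base rate for 12.82 is 2%.
Duty = $1,151.16 × 2% = $23.02.
Total = $90,810.18 + $0.00 + $23.02 = $90,833.20.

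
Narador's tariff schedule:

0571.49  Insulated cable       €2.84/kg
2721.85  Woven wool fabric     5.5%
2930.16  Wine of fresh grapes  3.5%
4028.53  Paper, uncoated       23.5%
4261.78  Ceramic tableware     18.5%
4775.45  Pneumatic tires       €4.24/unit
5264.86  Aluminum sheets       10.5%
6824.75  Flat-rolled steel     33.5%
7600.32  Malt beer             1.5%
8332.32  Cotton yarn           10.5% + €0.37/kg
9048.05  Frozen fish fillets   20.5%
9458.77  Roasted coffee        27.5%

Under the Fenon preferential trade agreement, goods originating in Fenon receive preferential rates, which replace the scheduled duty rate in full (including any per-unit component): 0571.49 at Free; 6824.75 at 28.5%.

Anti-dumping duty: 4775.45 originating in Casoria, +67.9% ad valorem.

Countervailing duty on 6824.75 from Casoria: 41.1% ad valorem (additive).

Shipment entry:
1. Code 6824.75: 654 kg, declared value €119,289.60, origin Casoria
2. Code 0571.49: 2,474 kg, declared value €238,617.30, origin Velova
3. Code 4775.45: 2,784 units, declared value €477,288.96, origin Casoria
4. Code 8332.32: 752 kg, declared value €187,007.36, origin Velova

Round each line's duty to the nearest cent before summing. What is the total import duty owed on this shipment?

€451,813.57

Line 1 (6824.75, Casoria, 654 kg, €119,289.60):
Base rate for 6824.75 is 33.5%.
6824.75 has an FTA preferential rate, but origin Casoria is not Fenon; base rate stands.
Additional duty on 6824.75 from Casoria: +41.1%. Applied ad valorem rate: 33.5% + 41.1% = 74.6%.
Duty = €119,289.60 × 74.6% = €88,990.04.
Line 2 (0571.49, Velova, 2,474 kg, €238,617.30):
Base rate for 0571.49 is €2.84/kg.
0571.49 has an FTA preferential rate, but origin Velova is not Fenon; base rate stands.
Duty = 2,474 × €2.84 = €7,026.16.
Line 3 (4775.45, Casoria, 2,784 units, €477,288.96):
Base rate for 4775.45 is €4.24/unit.
Additional duty on 4775.45 from Casoria: +67.9% ad valorem. Applied ad valorem rate = 67.9%.
Duty = €477,288.96 × 67.9% + 2,784 × €4.24 = €335,883.36.
Line 4 (8332.32, Velova, 752 kg, €187,007.36):
Base rate for 8332.32 is 10.5% + €0.37/kg.
Duty = €187,007.36 × 10.5% + 752 × €0.37 = €19,914.01.
Total = €88,990.04 + €7,026.16 + €335,883.36 + €19,914.01 = €451,813.57.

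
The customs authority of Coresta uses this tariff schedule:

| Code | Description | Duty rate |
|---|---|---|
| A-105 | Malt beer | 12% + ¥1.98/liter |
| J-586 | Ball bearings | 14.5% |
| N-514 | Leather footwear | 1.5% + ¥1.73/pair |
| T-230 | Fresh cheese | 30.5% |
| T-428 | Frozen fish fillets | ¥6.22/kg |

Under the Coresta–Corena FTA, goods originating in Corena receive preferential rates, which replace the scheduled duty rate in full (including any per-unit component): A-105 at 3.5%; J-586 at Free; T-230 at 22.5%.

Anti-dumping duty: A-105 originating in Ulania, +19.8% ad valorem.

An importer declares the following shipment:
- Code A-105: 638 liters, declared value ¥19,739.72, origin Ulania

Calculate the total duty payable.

Line 1 (A-105, Ulania, 638 liters, ¥19,739.72):
Base rate for A-105 is 12% + ¥1.98/liter.
A-105 has an FTA preferential rate, but origin Ulania is not Corena; base rate stands.
Additional duty on A-105 from Ulania: +19.8%. Applied ad valorem rate: 12% + 19.8% = 31.8%.
Duty = ¥19,739.72 × 31.8% + 638 × ¥1.98 = ¥7,540.47.

¥7,540.47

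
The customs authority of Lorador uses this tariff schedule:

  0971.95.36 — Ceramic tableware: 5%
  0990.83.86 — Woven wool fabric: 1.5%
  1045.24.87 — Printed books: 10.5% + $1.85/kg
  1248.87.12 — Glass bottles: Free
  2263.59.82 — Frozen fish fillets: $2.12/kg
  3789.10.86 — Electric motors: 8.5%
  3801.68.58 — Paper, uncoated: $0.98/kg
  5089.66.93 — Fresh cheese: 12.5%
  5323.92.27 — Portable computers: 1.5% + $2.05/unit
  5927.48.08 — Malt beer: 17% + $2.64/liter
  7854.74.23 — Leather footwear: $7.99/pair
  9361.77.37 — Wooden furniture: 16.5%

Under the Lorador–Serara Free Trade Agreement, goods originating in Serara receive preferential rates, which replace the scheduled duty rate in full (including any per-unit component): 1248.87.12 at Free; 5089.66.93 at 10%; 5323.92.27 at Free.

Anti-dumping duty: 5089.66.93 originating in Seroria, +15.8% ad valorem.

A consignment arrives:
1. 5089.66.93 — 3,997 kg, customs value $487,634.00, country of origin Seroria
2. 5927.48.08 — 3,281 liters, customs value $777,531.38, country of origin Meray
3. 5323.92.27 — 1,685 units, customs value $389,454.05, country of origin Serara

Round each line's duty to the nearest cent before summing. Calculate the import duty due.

Line 1 (5089.66.93, Seroria, 3,997 kg, $487,634.00):
Base rate for 5089.66.93 is 12.5%.
5089.66.93 has an FTA preferential rate, but origin Seroria is not Serara; base rate stands.
Additional duty on 5089.66.93 from Seroria: +15.8%. Applied ad valorem rate: 12.5% + 15.8% = 28.3%.
Duty = $487,634.00 × 28.3% = $138,000.42.
Line 2 (5927.48.08, Meray, 3,281 liters, $777,531.38):
Base rate for 5927.48.08 is 17% + $2.64/liter.
Duty = $777,531.38 × 17% + 3,281 × $2.64 = $140,842.17.
Line 3 (5323.92.27, Serara, 1,685 units, $389,454.05):
Base rate for 5323.92.27 is 1.5% + $2.05/unit.
Origin Serara qualifies under the Lorador–Serara agreement and 5323.92.27 is covered: preferential rate Free applies instead.
Duty = $389,454.05 × 0% = $0.00.
Total = $138,000.42 + $140,842.17 + $0.00 = $278,842.59.

$278,842.59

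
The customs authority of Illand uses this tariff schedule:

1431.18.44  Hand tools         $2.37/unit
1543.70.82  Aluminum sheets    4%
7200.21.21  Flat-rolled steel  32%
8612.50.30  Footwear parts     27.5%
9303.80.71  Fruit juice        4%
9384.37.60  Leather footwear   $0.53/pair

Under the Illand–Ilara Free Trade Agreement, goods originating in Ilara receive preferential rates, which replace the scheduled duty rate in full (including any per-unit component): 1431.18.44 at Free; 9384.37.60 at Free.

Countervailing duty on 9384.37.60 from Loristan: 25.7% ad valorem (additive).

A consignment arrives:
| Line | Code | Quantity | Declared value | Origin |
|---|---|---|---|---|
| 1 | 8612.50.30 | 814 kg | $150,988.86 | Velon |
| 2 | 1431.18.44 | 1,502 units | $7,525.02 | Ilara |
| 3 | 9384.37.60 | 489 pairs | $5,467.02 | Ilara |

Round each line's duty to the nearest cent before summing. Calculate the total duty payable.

$41,521.94

Line 1 (8612.50.30, Velon, 814 kg, $150,988.86):
Base rate for 8612.50.30 is 27.5%.
Duty = $150,988.86 × 27.5% = $41,521.94.
Line 2 (1431.18.44, Ilara, 1,502 units, $7,525.02):
Base rate for 1431.18.44 is $2.37/unit.
Origin Ilara qualifies under the Illand–Ilara agreement and 1431.18.44 is covered: preferential rate Free applies instead.
Duty = $7,525.02 × 0% = $0.00.
Line 3 (9384.37.60, Ilara, 489 pairs, $5,467.02):
Base rate for 9384.37.60 is $0.53/pair.
Origin Ilara qualifies under the Illand–Ilara agreement and 9384.37.60 is covered: preferential rate Free applies instead.
The additional-duty order on 9384.37.60 targets Loristan, not Ilara; it does not apply.
Duty = $5,467.02 × 0% = $0.00.
Total = $41,521.94 + $0.00 + $0.00 = $41,521.94.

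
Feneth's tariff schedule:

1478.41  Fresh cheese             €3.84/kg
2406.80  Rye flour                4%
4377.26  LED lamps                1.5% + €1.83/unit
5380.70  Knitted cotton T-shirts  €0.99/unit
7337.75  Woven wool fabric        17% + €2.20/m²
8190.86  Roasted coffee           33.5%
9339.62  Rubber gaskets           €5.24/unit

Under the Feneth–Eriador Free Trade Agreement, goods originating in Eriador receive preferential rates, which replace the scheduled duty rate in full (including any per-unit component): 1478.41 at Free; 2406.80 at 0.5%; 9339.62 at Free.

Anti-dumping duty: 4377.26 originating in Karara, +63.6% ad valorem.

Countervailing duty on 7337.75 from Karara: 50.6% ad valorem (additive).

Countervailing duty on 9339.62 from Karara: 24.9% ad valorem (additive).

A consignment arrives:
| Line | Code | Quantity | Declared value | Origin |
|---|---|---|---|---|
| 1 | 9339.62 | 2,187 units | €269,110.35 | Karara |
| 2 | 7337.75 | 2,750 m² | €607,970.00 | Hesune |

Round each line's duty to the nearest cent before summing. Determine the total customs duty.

€187,873.26

Line 1 (9339.62, Karara, 2,187 units, €269,110.35):
Base rate for 9339.62 is €5.24/unit.
9339.62 has an FTA preferential rate, but origin Karara is not Eriador; base rate stands.
Additional duty on 9339.62 from Karara: +24.9% ad valorem. Applied ad valorem rate = 24.9%.
Duty = €269,110.35 × 24.9% + 2,187 × €5.24 = €78,468.36.
Line 2 (7337.75, Hesune, 2,750 m², €607,970.00):
Base rate for 7337.75 is 17% + €2.20/m².
The additional-duty order on 7337.75 targets Karara, not Hesune; it does not apply.
Duty = €607,970.00 × 17% + 2,750 × €2.20 = €109,404.90.
Total = €78,468.36 + €109,404.90 = €187,873.26.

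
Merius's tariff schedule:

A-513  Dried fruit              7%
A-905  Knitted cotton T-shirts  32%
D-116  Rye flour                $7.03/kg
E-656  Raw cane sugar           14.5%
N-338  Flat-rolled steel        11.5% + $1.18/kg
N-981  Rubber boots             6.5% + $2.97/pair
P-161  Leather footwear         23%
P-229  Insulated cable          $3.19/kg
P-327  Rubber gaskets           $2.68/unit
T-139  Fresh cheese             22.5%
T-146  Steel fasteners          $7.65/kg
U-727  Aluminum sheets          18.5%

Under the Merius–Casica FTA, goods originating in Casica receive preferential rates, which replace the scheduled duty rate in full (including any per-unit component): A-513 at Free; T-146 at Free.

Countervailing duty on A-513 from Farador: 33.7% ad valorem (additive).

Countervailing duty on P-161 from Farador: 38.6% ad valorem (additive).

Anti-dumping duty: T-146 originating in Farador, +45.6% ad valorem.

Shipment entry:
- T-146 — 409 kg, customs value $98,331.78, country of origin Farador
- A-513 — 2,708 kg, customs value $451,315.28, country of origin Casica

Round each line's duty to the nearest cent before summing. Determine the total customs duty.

Line 1 (T-146, Farador, 409 kg, $98,331.78):
Base rate for T-146 is $7.65/kg.
T-146 has an FTA preferential rate, but origin Farador is not Casica; base rate stands.
Additional duty on T-146 from Farador: +45.6% ad valorem. Applied ad valorem rate = 45.6%.
Duty = $98,331.78 × 45.6% + 409 × $7.65 = $47,968.14.
Line 2 (A-513, Casica, 2,708 kg, $451,315.28):
Base rate for A-513 is 7%.
Origin Casica qualifies under the Merius–Casica agreement and A-513 is covered: preferential rate Free applies instead.
The additional-duty order on A-513 targets Farador, not Casica; it does not apply.
Duty = $451,315.28 × 0% = $0.00.
Total = $47,968.14 + $0.00 = $47,968.14.

$47,968.14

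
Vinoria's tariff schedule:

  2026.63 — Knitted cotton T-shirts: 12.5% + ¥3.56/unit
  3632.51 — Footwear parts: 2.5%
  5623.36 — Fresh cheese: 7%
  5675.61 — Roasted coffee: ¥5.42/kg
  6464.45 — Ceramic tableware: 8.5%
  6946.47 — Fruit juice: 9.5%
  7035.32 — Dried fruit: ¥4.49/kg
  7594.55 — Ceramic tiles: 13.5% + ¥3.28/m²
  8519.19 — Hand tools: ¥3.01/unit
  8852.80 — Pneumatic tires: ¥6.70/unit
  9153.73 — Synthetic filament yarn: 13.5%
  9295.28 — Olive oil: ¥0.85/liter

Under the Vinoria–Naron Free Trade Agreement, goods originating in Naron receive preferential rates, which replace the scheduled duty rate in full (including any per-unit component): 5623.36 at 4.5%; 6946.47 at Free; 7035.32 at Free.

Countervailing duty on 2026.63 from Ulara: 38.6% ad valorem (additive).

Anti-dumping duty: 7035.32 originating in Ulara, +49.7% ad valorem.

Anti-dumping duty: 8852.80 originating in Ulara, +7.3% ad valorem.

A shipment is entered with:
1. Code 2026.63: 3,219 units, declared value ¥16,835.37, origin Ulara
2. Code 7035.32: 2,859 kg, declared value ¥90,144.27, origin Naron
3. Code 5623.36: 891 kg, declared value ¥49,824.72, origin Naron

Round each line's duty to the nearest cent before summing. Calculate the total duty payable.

Line 1 (2026.63, Ulara, 3,219 units, ¥16,835.37):
Base rate for 2026.63 is 12.5% + ¥3.56/unit.
Additional duty on 2026.63 from Ulara: +38.6%. Applied ad valorem rate: 12.5% + 38.6% = 51.1%.
Duty = ¥16,835.37 × 51.1% + 3,219 × ¥3.56 = ¥20,062.51.
Line 2 (7035.32, Naron, 2,859 kg, ¥90,144.27):
Base rate for 7035.32 is ¥4.49/kg.
Origin Naron qualifies under the Vinoria–Naron agreement and 7035.32 is covered: preferential rate Free applies instead.
The additional-duty order on 7035.32 targets Ulara, not Naron; it does not apply.
Duty = ¥90,144.27 × 0% = ¥0.00.
Line 3 (5623.36, Naron, 891 kg, ¥49,824.72):
Base rate for 5623.36 is 7%.
Origin Naron qualifies under the Vinoria–Naron agreement and 5623.36 is covered: preferential rate 4.5% applies instead.
Duty = ¥49,824.72 × 4.5% = ¥2,242.11.
Total = ¥20,062.51 + ¥0.00 + ¥2,242.11 = ¥22,304.62.

¥22,304.62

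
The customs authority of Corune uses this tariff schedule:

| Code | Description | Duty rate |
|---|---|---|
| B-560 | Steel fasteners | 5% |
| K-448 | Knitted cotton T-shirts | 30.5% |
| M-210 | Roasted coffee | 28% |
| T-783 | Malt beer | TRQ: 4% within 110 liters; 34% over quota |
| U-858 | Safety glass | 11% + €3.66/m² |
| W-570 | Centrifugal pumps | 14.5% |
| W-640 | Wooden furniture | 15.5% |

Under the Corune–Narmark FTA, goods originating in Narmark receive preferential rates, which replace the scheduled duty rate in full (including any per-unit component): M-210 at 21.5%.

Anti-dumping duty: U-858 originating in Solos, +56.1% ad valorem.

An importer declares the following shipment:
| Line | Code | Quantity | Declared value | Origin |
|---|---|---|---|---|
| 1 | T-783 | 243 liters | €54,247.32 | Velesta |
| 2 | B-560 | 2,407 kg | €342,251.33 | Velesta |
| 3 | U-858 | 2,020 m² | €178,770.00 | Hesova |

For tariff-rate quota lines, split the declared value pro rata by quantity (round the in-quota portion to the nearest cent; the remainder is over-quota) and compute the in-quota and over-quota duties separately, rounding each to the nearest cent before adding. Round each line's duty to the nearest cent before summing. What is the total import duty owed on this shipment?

Line 1 (T-783, Velesta, 243 liters, €54,247.32):
Code T-783 is under a tariff-rate quota (threshold 110 liters). In-quota: 110 liters at 4%; over-quota: 133 liters at 34%.
Pro-rata value split: in-quota = €54,247.32 × 110/243 = €24,556.40; over-quota = €54,247.32 − €24,556.40 = €29,690.92.
In-quota duty = €24,556.40 × 4% = €982.26. Over-quota duty = €29,690.92 × 34% = €10,094.91.
Line duty = €982.26 + €10,094.91 = €11,077.17.
Line 2 (B-560, Velesta, 2,407 kg, €342,251.33):
Base rate for B-560 is 5%.
Duty = €342,251.33 × 5% = €17,112.57.
Line 3 (U-858, Hesova, 2,020 m², €178,770.00):
Base rate for U-858 is 11% + €3.66/m².
The additional-duty order on U-858 targets Solos, not Hesova; it does not apply.
Duty = €178,770.00 × 11% + 2,020 × €3.66 = €27,057.90.
Total = €11,077.17 + €17,112.57 + €27,057.90 = €55,247.64.

€55,247.64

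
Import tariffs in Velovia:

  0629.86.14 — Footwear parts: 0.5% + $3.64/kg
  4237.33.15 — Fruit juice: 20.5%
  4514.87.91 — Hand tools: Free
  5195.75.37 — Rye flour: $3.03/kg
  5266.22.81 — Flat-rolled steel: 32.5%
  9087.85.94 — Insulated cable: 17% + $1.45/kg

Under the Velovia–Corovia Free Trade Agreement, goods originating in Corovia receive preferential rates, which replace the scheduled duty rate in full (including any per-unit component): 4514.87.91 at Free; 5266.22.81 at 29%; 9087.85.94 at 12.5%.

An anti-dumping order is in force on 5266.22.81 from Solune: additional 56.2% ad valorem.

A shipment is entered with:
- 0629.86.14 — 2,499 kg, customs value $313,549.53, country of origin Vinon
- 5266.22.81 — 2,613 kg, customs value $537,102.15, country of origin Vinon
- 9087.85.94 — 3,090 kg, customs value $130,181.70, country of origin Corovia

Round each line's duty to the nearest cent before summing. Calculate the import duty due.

$201,495.02

Line 1 (0629.86.14, Vinon, 2,499 kg, $313,549.53):
Base rate for 0629.86.14 is 0.5% + $3.64/kg.
Duty = $313,549.53 × 0.5% + 2,499 × $3.64 = $10,664.11.
Line 2 (5266.22.81, Vinon, 2,613 kg, $537,102.15):
Base rate for 5266.22.81 is 32.5%.
5266.22.81 has an FTA preferential rate, but origin Vinon is not Corovia; base rate stands.
The additional-duty order on 5266.22.81 targets Solune, not Vinon; it does not apply.
Duty = $537,102.15 × 32.5% = $174,558.20.
Line 3 (9087.85.94, Corovia, 3,090 kg, $130,181.70):
Base rate for 9087.85.94 is 17% + $1.45/kg.
Origin Corovia qualifies under the Velovia–Corovia agreement and 9087.85.94 is covered: preferential rate 12.5% applies instead.
Duty = $130,181.70 × 12.5% = $16,272.71.
Total = $10,664.11 + $174,558.20 + $16,272.71 = $201,495.02.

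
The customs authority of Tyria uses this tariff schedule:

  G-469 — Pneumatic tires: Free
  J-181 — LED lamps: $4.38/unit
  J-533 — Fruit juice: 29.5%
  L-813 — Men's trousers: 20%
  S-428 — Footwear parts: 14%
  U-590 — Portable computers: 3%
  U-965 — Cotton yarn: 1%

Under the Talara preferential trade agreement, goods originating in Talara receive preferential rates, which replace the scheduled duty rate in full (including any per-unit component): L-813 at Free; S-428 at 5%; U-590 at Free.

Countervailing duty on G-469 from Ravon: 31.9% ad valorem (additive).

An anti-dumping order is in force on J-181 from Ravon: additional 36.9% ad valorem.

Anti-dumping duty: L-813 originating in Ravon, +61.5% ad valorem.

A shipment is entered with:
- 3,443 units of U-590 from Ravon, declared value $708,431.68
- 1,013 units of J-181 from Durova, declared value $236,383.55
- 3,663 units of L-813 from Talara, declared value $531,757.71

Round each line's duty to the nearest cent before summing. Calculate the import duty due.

$25,689.89

Line 1 (U-590, Ravon, 3,443 units, $708,431.68):
Base rate for U-590 is 3%.
U-590 has an FTA preferential rate, but origin Ravon is not Talara; base rate stands.
Duty = $708,431.68 × 3% = $21,252.95.
Line 2 (J-181, Durova, 1,013 units, $236,383.55):
Base rate for J-181 is $4.38/unit.
The additional-duty order on J-181 targets Ravon, not Durova; it does not apply.
Duty = 1,013 × $4.38 = $4,436.94.
Line 3 (L-813, Talara, 3,663 units, $531,757.71):
Base rate for L-813 is 20%.
Origin Talara qualifies under the Tyria–Talara agreement and L-813 is covered: preferential rate Free applies instead.
The additional-duty order on L-813 targets Ravon, not Talara; it does not apply.
Duty = $531,757.71 × 0% = $0.00.
Total = $21,252.95 + $4,436.94 + $0.00 = $25,689.89.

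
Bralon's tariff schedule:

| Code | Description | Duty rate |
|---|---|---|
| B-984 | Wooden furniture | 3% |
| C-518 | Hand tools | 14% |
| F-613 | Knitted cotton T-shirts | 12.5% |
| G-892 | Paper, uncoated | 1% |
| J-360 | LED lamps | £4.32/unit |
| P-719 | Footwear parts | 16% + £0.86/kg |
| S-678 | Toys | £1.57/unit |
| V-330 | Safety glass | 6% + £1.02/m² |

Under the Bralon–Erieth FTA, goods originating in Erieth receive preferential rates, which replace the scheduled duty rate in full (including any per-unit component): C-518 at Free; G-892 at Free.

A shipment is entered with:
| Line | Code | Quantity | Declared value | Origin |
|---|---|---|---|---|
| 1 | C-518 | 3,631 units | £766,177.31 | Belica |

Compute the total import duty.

Line 1 (C-518, Belica, 3,631 units, £766,177.31):
Base rate for C-518 is 14%.
C-518 has an FTA preferential rate, but origin Belica is not Erieth; base rate stands.
Duty = £766,177.31 × 14% = £107,264.82.

£107,264.82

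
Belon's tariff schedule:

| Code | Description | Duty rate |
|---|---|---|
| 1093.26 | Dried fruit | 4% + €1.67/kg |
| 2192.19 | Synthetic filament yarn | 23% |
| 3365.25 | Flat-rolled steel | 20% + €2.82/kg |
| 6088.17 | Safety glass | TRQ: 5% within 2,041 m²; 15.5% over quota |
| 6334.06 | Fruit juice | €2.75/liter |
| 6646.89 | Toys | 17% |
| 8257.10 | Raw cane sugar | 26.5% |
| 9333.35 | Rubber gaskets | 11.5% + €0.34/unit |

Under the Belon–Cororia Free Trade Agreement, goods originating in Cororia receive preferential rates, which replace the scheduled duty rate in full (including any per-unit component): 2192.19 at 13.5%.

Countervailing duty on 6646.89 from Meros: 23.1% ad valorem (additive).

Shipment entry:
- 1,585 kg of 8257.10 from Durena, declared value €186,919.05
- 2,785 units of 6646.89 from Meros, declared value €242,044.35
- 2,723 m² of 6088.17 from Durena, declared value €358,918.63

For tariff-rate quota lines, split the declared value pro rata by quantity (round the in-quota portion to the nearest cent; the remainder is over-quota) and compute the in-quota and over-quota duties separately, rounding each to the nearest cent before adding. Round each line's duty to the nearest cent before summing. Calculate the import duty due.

Line 1 (8257.10, Durena, 1,585 kg, €186,919.05):
Base rate for 8257.10 is 26.5%.
Duty = €186,919.05 × 26.5% = €49,533.55.
Line 2 (6646.89, Meros, 2,785 units, €242,044.35):
Base rate for 6646.89 is 17%.
Additional duty on 6646.89 from Meros: +23.1%. Applied ad valorem rate: 17% + 23.1% = 40.1%.
Duty = €242,044.35 × 40.1% = €97,059.78.
Line 3 (6088.17, Durena, 2,723 m², €358,918.63):
Code 6088.17 is under a tariff-rate quota (threshold 2,041 m²). In-quota: 2,041 m² at 5%; over-quota: 682 m² at 15.5%.
Pro-rata value split: in-quota = €358,918.63 × 2,041/2,723 = €269,024.21; over-quota = €358,918.63 − €269,024.21 = €89,894.42.
In-quota duty = €269,024.21 × 5% = €13,451.21. Over-quota duty = €89,894.42 × 15.5% = €13,933.64.
Line duty = €13,451.21 + €13,933.64 = €27,384.85.
Total = €49,533.55 + €97,059.78 + €27,384.85 = €173,978.18.

€173,978.18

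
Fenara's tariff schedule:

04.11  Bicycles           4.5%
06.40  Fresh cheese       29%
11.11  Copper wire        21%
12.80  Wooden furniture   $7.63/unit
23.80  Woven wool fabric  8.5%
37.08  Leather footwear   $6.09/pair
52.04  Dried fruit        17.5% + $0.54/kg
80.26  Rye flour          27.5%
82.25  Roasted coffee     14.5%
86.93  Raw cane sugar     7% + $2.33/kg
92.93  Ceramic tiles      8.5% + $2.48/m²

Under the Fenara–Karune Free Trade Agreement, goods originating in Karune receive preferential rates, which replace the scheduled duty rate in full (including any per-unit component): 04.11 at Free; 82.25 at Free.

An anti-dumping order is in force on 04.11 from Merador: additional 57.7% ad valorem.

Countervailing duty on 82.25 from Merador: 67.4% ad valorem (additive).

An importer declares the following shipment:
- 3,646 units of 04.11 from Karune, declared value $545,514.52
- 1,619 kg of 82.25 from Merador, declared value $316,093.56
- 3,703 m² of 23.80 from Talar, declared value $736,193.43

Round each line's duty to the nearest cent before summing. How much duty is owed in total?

$321,457.07

Line 1 (04.11, Karune, 3,646 units, $545,514.52):
Base rate for 04.11 is 4.5%.
Origin Karune qualifies under the Fenara–Karune agreement and 04.11 is covered: preferential rate Free applies instead.
The additional-duty order on 04.11 targets Merador, not Karune; it does not apply.
Duty = $545,514.52 × 0% = $0.00.
Line 2 (82.25, Merador, 1,619 kg, $316,093.56):
Base rate for 82.25 is 14.5%.
82.25 has an FTA preferential rate, but origin Merador is not Karune; base rate stands.
Additional duty on 82.25 from Merador: +67.4%. Applied ad valorem rate: 14.5% + 67.4% = 81.9%.
Duty = $316,093.56 × 81.9% = $258,880.63.
Line 3 (23.80, Talar, 3,703 m², $736,193.43):
Base rate for 23.80 is 8.5%.
Duty = $736,193.43 × 8.5% = $62,576.44.
Total = $0.00 + $258,880.63 + $62,576.44 = $321,457.07.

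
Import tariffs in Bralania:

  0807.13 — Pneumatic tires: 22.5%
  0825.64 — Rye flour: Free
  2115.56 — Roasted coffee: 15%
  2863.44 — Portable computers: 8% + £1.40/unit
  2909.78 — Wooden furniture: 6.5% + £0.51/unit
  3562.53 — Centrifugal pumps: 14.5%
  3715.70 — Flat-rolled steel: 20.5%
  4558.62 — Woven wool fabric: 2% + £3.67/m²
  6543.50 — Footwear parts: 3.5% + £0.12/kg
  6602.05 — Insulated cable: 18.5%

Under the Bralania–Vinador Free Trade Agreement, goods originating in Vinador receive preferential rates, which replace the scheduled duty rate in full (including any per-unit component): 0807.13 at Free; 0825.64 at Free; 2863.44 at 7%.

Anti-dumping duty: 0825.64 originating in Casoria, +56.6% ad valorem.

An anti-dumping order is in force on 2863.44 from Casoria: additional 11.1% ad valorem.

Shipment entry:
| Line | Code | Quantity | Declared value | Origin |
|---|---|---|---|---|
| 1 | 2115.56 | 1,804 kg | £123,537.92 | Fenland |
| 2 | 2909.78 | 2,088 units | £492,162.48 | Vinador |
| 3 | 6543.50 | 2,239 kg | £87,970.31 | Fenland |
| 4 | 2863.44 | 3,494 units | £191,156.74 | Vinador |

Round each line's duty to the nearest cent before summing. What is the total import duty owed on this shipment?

Line 1 (2115.56, Fenland, 1,804 kg, £123,537.92):
Base rate for 2115.56 is 15%.
Duty = £123,537.92 × 15% = £18,530.69.
Line 2 (2909.78, Vinador, 2,088 units, £492,162.48):
Base rate for 2909.78 is 6.5% + £0.51/unit.
Origin Vinador is the FTA partner but 2909.78 is not on the preference list; base rate stands.
Duty = £492,162.48 × 6.5% + 2,088 × £0.51 = £33,055.44.
Line 3 (6543.50, Fenland, 2,239 kg, £87,970.31):
Base rate for 6543.50 is 3.5% + £0.12/kg.
Duty = £87,970.31 × 3.5% + 2,239 × £0.12 = £3,347.64.
Line 4 (2863.44, Vinador, 3,494 units, £191,156.74):
Base rate for 2863.44 is 8% + £1.40/unit.
Origin Vinador qualifies under the Bralania–Vinador agreement and 2863.44 is covered: preferential rate 7% applies instead.
The additional-duty order on 2863.44 targets Casoria, not Vinador; it does not apply.
Duty = £191,156.74 × 7% = £13,380.97.
Total = £18,530.69 + £33,055.44 + £3,347.64 + £13,380.97 = £68,314.74.

£68,314.74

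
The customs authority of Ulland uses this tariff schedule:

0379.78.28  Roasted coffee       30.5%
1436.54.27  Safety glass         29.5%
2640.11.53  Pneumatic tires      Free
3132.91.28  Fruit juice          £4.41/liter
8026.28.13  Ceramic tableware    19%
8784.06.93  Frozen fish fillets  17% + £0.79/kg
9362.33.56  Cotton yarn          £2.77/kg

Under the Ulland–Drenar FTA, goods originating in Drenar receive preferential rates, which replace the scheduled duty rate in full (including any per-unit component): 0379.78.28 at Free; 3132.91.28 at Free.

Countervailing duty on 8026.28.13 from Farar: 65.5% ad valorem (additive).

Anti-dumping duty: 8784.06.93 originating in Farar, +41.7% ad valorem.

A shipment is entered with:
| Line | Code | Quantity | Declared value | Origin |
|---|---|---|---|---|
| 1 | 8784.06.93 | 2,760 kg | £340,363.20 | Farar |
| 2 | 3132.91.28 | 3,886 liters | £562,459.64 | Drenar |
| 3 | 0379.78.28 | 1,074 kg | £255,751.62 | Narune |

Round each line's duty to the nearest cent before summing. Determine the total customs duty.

Line 1 (8784.06.93, Farar, 2,760 kg, £340,363.20):
Base rate for 8784.06.93 is 17% + £0.79/kg.
Additional duty on 8784.06.93 from Farar: +41.7%. Applied ad valorem rate: 17% + 41.7% = 58.7%.
Duty = £340,363.20 × 58.7% + 2,760 × £0.79 = £201,973.60.
Line 2 (3132.91.28, Drenar, 3,886 liters, £562,459.64):
Base rate for 3132.91.28 is £4.41/liter.
Origin Drenar qualifies under the Ulland–Drenar agreement and 3132.91.28 is covered: preferential rate Free applies instead.
Duty = £562,459.64 × 0% = £0.00.
Line 3 (0379.78.28, Narune, 1,074 kg, £255,751.62):
Base rate for 0379.78.28 is 30.5%.
0379.78.28 has an FTA preferential rate, but origin Narune is not Drenar; base rate stands.
Duty = £255,751.62 × 30.5% = £78,004.24.
Total = £201,973.60 + £0.00 + £78,004.24 = £279,977.84.

£279,977.84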